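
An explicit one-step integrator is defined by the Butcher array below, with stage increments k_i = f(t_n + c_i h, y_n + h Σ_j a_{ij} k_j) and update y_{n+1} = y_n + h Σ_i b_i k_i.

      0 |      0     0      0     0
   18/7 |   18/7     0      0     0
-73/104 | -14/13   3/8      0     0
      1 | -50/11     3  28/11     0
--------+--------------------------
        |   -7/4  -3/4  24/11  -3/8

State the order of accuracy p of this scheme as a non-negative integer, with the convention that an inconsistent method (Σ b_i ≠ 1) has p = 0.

0

b = (-7/4, -3/4, 24/11, -3/8)
c = (0, 18/7, -73/104, 1)
Ac = (0, 0, 27/28, 11867/2002)
Σ b_i: (-7/4)·1 + (-3/4)·1 + 24/11·1 + (-3/8)·1 = -61/88 ≠ 1 ⇒ order 0.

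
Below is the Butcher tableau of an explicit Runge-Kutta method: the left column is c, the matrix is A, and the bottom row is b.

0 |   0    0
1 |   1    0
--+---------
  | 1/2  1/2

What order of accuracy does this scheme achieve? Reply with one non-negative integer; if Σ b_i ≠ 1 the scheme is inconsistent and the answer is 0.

2

b = (1/2, 1/2)
c = (0, 1)
Σ b_i: 1/2·1 + 1/2·1 = 1 ✓
b·c: 1/2·1 = 1/2 ✓; 2 stages ⇒ order 2.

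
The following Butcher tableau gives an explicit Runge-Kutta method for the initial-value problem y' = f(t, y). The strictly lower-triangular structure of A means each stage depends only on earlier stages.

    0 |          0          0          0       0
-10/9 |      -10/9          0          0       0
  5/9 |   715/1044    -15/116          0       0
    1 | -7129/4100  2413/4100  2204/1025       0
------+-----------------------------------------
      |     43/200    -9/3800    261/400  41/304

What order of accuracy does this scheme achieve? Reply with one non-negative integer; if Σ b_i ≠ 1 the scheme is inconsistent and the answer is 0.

b = (43/200, -9/3800, 261/400, 41/304)
c = (0, -10/9, 5/9, 1)
Ac = (0, 0, 25/174, 133/246)
Σ b_i: 43/200·1 + (-9/3800)·1 + 261/400·1 + 41/304·1 = 1 ✓
b·c: (-9/3800)·(-10/9) + 261/400·5/9 + 41/304·1 = 1/2 ✓
b·c²: (-9/3800)·100/81 + 261/400·25/81 + 41/304·1 = 1/3 ✓
b·Ac: 261/400·25/174 + 41/304·133/246 = 1/6 ✓
b·c³: (-9/3800)·(-1000/729) + 261/400·125/729 + 41/304·1 = 1/4 ✓
b·(c∘Ac): 261/400·125/1566 + 41/304·133/246 = 1/8 ✓
b·Ac²: 261/400·(-125/783) + 41/304·57/41 = 1/12 ✓
b·A²c: 41/304·38/123 = 1/24 ✓; 4 stages ⇒ order 4.

4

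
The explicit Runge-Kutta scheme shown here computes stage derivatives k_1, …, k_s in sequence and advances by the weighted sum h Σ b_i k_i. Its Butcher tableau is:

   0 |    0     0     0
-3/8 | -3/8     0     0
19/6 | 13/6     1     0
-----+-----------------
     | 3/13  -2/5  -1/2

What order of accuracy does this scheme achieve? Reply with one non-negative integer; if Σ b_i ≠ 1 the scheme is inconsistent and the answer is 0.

b = (3/13, -2/5, -1/2)
c = (0, -3/8, 19/6)
Ac = (0, 0, -3/8)
Σ b_i: 3/13·1 + (-2/5)·1 + (-1/2)·1 = -87/130 ≠ 1 ⇒ order 0.

0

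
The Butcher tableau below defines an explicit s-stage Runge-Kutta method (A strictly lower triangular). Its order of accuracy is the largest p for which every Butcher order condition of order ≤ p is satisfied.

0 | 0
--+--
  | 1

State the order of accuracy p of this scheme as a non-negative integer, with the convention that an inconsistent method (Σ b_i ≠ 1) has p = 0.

1

b = (1)
c = (0)
Σ b_i: 1·1 = 1 ✓; 1 stage ⇒ order 1.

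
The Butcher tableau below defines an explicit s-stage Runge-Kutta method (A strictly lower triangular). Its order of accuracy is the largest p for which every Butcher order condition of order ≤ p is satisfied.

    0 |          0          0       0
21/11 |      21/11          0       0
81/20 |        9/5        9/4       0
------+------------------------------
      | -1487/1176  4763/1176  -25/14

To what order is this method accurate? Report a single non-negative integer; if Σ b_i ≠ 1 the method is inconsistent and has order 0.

b = (-1487/1176, 4763/1176, -25/14)
c = (0, 21/11, 81/20)
Ac = (0, 0, 189/44)
Σ b_i: (-1487/1176)·1 + 4763/1176·1 + (-25/14)·1 = 1 ✓
b·c: 4763/1176·21/11 + (-25/14)·81/20 = 1/2 ✓
b·c²: 4763/1176·441/121 + (-25/14)·6561/400 = -35799/2464 ≠ 1/3 ⇒ order 2.
b·Ac: (-25/14)·189/44 = -675/88 ≠ 1/6

2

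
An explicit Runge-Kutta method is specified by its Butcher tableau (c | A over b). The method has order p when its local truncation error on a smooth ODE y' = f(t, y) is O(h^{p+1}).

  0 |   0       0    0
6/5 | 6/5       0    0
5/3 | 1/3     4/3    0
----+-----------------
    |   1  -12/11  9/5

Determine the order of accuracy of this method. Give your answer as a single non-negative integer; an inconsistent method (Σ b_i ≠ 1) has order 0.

0

b = (1, -12/11, 9/5)
c = (0, 6/5, 5/3)
Ac = (0, 0, 8/5)
Σ b_i: 1·1 + (-12/11)·1 + 9/5·1 = 94/55 ≠ 1 ⇒ order 0.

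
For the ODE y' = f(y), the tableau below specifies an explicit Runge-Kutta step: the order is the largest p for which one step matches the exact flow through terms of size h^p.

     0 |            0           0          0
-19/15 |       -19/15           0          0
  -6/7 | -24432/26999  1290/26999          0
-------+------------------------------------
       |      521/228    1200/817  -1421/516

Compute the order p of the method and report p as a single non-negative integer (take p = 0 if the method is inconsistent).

b = (521/228, 1200/817, -1421/516)
c = (0, -19/15, -6/7)
Ac = (0, 0, -86/1421)
Σ b_i: 521/228·1 + 1200/817·1 + (-1421/516)·1 = 1 ✓
b·c: 1200/817·(-19/15) + (-1421/516)·(-6/7) = 1/2 ✓
b·c²: 1200/817·361/225 + (-1421/516)·36/49 = 1/3 ✓
b·Ac: (-1421/516)·(-86/1421) = 1/6 ✓; 3 stages ⇒ order 3.

3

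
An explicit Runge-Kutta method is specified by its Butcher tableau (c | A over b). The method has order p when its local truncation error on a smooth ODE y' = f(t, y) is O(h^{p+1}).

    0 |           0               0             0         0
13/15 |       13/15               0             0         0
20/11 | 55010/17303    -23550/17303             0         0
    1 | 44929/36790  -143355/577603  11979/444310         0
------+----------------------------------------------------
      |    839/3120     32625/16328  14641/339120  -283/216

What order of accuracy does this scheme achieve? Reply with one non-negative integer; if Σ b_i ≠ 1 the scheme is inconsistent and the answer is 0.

4

b = (839/3120, 32625/16328, 14641/339120, -283/216)
c = (0, 13/15, 20/11, 1)
Ac = (0, 0, -1570/1331, -47/283)
Σ b_i: 839/3120·1 + 32625/16328·1 + 14641/339120·1 + (-283/216)·1 = 1 ✓
b·c: 32625/16328·13/15 + 14641/339120·20/11 + (-283/216)·1 = 1/2 ✓
b·c²: 32625/16328·169/225 + 14641/339120·400/121 + (-283/216)·1 = 1/3 ✓
b·Ac: 14641/339120·(-1570/1331) + (-283/216)·(-47/283) = 1/6 ✓
b·c³: 32625/16328·2197/3375 + 14641/339120·8000/1331 + (-283/216)·1 = 1/4 ✓
b·(c∘Ac): 14641/339120·(-31400/14641) + (-283/216)·(-47/283) = 1/8 ✓
b·Ac²: 14641/339120·(-4082/3993) + (-283/216)·(-413/4245) = 1/12 ✓
b·A²c: (-283/216)·(-9/283) = 1/24 ✓; 4 stages ⇒ order 4.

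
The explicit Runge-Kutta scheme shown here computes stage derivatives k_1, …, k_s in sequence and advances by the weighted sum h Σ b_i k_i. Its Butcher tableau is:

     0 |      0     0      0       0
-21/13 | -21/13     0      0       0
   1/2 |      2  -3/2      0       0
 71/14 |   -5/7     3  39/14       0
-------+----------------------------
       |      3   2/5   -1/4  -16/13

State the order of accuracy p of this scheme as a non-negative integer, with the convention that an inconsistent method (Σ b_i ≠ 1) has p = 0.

b = (3, 2/5, -1/4, -16/13)
c = (0, -21/13, 1/2, 71/14)
Ac = (0, 0, 63/26, -1257/364)
Σ b_i: 3·1 + 2/5·1 + (-1/4)·1 + (-16/13)·1 = 499/260 ≠ 1 ⇒ order 0.

0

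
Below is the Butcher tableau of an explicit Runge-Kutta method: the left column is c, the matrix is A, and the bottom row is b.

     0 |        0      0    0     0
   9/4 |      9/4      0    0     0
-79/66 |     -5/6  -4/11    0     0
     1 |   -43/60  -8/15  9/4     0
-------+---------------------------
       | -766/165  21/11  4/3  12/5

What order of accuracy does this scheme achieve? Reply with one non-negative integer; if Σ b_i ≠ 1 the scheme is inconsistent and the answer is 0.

b = (-766/165, 21/11, 4/3, 12/5)
c = (0, 9/4, -79/66, 1)
Ac = (0, 0, -9/11, -1713/440)
Σ b_i: (-766/165)·1 + 21/11·1 + 4/3·1 + 12/5·1 = 1 ✓
b·c: 21/11·9/4 + 4/3·(-79/66) + 12/5·1 = 10097/1980 ≠ 1/2 ⇒ order 1.

1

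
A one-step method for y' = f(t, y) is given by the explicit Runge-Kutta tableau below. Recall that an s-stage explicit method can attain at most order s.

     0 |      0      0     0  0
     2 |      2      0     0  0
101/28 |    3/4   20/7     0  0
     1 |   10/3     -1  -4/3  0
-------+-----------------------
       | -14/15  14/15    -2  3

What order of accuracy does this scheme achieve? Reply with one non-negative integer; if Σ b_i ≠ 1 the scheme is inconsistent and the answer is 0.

1

b = (-14/15, 14/15, -2, 3)
c = (0, 2, 101/28, 1)
Ac = (0, 0, 40/7, -143/21)
Σ b_i: (-14/15)·1 + 14/15·1 + (-2)·1 + 3·1 = 1 ✓
b·c: 14/15·2 + (-2)·101/28 + 3·1 = -493/210 ≠ 1/2 ⇒ order 1.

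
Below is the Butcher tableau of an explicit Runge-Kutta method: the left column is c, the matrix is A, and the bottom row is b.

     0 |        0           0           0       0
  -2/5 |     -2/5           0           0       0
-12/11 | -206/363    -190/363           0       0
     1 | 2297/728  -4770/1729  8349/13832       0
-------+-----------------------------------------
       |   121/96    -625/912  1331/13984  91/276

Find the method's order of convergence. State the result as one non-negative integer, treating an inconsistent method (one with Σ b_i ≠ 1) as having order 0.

4

b = (121/96, -625/912, 1331/13984, 91/276)
c = (0, -2/5, -12/11, 1)
Ac = (0, 0, 76/363, 81/182)
Σ b_i: 121/96·1 + (-625/912)·1 + 1331/13984·1 + 91/276·1 = 1 ✓
b·c: (-625/912)·(-2/5) + 1331/13984·(-12/11) + 91/276·1 = 1/2 ✓
b·c²: (-625/912)·4/25 + 1331/13984·144/121 + 91/276·1 = 1/3 ✓
b·Ac: 1331/13984·76/363 + 91/276·81/182 = 1/6 ✓
b·c³: (-625/912)·(-8/125) + 1331/13984·(-1728/1331) + 91/276·1 = 1/4 ✓
b·(c∘Ac): 1331/13984·(-304/1331) + 91/276·81/182 = 1/8 ✓
b·Ac²: 1331/13984·(-152/1815) + 91/276·18/65 = 1/12 ✓
b·A²c: 91/276·23/182 = 1/24 ✓; 4 stages ⇒ order 4.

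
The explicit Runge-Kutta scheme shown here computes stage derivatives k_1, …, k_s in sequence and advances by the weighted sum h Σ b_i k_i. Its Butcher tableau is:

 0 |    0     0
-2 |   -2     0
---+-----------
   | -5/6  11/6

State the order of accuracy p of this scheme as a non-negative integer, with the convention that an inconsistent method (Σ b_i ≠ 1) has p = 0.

b = (-5/6, 11/6)
c = (0, -2)
Σ b_i: (-5/6)·1 + 11/6·1 = 1 ✓
b·c: 11/6·(-2) = -11/3 ≠ 1/2 ⇒ order 1.

1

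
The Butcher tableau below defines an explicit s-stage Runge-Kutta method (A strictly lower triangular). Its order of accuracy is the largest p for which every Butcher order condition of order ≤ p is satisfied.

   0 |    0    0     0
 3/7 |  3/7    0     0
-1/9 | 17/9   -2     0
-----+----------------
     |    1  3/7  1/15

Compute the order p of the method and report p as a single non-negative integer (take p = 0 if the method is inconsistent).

0

b = (1, 3/7, 1/15)
c = (0, 3/7, -1/9)
Ac = (0, 0, -6/7)
Σ b_i: 1·1 + 3/7·1 + 1/15·1 = 157/105 ≠ 1 ⇒ order 0.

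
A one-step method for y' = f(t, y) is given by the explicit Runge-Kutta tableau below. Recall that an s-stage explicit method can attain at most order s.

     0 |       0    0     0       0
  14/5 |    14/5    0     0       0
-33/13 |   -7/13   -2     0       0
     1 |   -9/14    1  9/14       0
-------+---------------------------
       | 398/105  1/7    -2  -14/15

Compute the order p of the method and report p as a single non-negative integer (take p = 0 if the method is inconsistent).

1

b = (398/105, 1/7, -2, -14/15)
c = (0, 14/5, -33/13, 1)
Ac = (0, 0, -28/5, 1063/910)
Σ b_i: 398/105·1 + 1/7·1 + (-2)·1 + (-14/15)·1 = 1 ✓
b·c: 1/7·14/5 + (-2)·(-33/13) + (-14/15)·1 = 886/195 ≠ 1/2 ⇒ order 1.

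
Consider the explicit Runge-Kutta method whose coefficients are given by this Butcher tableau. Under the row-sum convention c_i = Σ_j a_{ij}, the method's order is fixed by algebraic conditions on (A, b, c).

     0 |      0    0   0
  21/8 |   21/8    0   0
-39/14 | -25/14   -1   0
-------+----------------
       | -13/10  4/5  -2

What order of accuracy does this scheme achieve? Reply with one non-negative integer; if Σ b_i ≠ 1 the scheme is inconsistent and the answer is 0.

0

b = (-13/10, 4/5, -2)
c = (0, 21/8, -39/14)
Ac = (0, 0, -21/8)
Σ b_i: (-13/10)·1 + 4/5·1 + (-2)·1 = -5/2 ≠ 1 ⇒ order 0.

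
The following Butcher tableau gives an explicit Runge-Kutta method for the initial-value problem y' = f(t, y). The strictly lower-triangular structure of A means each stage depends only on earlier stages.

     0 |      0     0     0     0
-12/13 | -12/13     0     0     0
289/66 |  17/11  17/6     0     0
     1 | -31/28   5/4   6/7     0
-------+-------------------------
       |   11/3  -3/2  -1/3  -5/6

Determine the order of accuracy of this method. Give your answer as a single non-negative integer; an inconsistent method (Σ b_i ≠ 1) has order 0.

1

b = (11/3, -3/2, -1/3, -5/6)
c = (0, -12/13, 289/66, 1)
Ac = (0, 0, -34/13, 2602/1001)
Σ b_i: 11/3·1 + (-3/2)·1 + (-1/3)·1 + (-5/6)·1 = 1 ✓
b·c: (-3/2)·(-12/13) + (-1/3)·289/66 + (-5/6)·1 = -1169/1287 ≠ 1/2 ⇒ order 1.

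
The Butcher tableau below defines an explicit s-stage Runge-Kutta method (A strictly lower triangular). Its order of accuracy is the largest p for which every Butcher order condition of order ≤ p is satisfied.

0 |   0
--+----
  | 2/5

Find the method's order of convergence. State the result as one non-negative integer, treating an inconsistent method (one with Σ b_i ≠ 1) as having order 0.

0

b = (2/5)
c = (0)
Σ b_i: 2/5·1 = 2/5 ≠ 1 ⇒ order 0.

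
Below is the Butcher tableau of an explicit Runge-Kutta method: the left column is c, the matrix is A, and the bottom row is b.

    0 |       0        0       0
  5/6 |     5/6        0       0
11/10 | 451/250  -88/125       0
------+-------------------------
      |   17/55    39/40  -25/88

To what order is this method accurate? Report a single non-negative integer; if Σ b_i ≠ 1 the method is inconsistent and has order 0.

3

b = (17/55, 39/40, -25/88)
c = (0, 5/6, 11/10)
Ac = (0, 0, -44/75)
Σ b_i: 17/55·1 + 39/40·1 + (-25/88)·1 = 1 ✓
b·c: 39/40·5/6 + (-25/88)·11/10 = 1/2 ✓
b·c²: 39/40·25/36 + (-25/88)·121/100 = 1/3 ✓
b·Ac: (-25/88)·(-44/75) = 1/6 ✓; 3 stages ⇒ order 3.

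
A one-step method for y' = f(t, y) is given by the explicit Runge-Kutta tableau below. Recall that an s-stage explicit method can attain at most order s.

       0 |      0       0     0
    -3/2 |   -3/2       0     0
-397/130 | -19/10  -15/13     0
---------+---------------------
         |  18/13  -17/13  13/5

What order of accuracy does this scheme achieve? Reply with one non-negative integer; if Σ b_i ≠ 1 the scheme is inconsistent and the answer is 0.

0

b = (18/13, -17/13, 13/5)
c = (0, -3/2, -397/130)
Ac = (0, 0, 45/26)
Σ b_i: 18/13·1 + (-17/13)·1 + 13/5·1 = 174/65 ≠ 1 ⇒ order 0.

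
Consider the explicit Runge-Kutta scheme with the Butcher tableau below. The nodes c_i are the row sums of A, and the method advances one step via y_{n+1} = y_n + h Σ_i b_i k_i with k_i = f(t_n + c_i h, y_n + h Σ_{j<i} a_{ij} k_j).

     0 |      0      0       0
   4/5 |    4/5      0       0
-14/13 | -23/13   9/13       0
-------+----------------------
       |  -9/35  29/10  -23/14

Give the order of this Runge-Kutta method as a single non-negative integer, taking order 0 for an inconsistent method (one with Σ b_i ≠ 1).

b = (-9/35, 29/10, -23/14)
c = (0, 4/5, -14/13)
Ac = (0, 0, 36/65)
Σ b_i: (-9/35)·1 + 29/10·1 + (-23/14)·1 = 1 ✓
b·c: 29/10·4/5 + (-23/14)·(-14/13) = 1329/325 ≠ 1/2 ⇒ order 1.

1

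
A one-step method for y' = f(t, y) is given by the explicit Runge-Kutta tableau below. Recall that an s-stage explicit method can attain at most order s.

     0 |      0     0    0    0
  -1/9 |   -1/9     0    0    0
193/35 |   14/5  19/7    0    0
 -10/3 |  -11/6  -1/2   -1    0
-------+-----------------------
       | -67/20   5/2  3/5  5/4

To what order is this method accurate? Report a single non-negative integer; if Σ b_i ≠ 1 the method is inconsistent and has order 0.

b = (-67/20, 5/2, 3/5, 5/4)
c = (0, -1/9, 193/35, -10/3)
Ac = (0, 0, -19/63, -3439/630)
Σ b_i: (-67/20)·1 + 5/2·1 + 3/5·1 + 5/4·1 = 1 ✓
b·c: 5/2·(-1/9) + 3/5·193/35 + 5/4·(-10/3) = -1789/1575 ≠ 1/2 ⇒ order 1.

1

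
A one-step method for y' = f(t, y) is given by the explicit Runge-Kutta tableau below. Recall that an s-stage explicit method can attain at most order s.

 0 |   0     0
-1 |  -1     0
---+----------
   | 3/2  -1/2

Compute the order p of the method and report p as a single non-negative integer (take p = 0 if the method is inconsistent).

2

b = (3/2, -1/2)
c = (0, -1)
Σ b_i: 3/2·1 + (-1/2)·1 = 1 ✓
b·c: (-1/2)·(-1) = 1/2 ✓; 2 stages ⇒ order 2.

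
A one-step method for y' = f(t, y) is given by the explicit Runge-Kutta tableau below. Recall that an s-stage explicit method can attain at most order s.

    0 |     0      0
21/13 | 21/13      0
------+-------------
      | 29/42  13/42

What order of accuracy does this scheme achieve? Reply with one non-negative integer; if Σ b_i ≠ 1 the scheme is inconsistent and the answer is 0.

2

b = (29/42, 13/42)
c = (0, 21/13)
Σ b_i: 29/42·1 + 13/42·1 = 1 ✓
b·c: 13/42·21/13 = 1/2 ✓; 2 stages ⇒ order 2.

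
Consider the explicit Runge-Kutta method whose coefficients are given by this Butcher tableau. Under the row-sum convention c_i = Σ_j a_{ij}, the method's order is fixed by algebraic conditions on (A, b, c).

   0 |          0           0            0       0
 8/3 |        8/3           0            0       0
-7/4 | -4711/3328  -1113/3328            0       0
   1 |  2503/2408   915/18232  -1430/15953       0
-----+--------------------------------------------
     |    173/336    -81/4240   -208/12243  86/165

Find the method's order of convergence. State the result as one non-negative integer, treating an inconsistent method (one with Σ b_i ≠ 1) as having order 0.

4

b = (173/336, -81/4240, -208/12243, 86/165)
c = (0, 8/3, -7/4, 1)
Ac = (0, 0, -371/416, 25/86)
Σ b_i: 173/336·1 + (-81/4240)·1 + (-208/12243)·1 + 86/165·1 = 1 ✓
b·c: (-81/4240)·8/3 + (-208/12243)·(-7/4) + 86/165·1 = 1/2 ✓
b·c²: (-81/4240)·64/9 + (-208/12243)·49/16 + 86/165·1 = 1/3 ✓
b·Ac: (-208/12243)·(-371/416) + 86/165·25/86 = 1/6 ✓
b·c³: (-81/4240)·512/27 + (-208/12243)·(-343/64) + 86/165·1 = 1/4 ✓
b·(c∘Ac): (-208/12243)·2597/1664 + 86/165·25/86 = 1/8 ✓
b·Ac²: (-208/12243)·(-371/156) + 86/165·85/1032 = 1/12 ✓
b·A²c: 86/165·55/688 = 1/24 ✓; 4 stages ⇒ order 4.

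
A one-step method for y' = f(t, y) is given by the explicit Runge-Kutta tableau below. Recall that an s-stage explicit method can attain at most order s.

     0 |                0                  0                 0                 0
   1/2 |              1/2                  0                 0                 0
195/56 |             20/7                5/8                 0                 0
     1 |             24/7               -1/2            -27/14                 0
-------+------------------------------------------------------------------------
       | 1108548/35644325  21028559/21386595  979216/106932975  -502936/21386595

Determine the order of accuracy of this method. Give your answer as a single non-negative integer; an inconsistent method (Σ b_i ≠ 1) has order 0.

b = (1108548/35644325, 21028559/21386595, 979216/106932975, -502936/21386595)
c = (0, 1/2, 195/56, 1)
Ac = (0, 0, 5/16, -5461/784)
Σ b_i: 1108548/35644325·1 + 21028559/21386595·1 + 979216/106932975·1 + (-502936/21386595)·1 = 1 ✓
b·c: 21028559/21386595·1/2 + 979216/106932975·195/56 + (-502936/21386595)·1 = 1/2 ✓
b·c²: 21028559/21386595·1/4 + 979216/106932975·38025/3136 + (-502936/21386595)·1 = 1/3 ✓
b·Ac: 979216/106932975·5/16 + (-502936/21386595)·(-5461/784) = 1/6 ✓
b·c³: 21028559/21386595·1/8 + 979216/106932975·7414875/175616 + (-502936/21386595)·1 = 776125921/1596865760 ≠ 1/4 ⇒ order 3.
b·(c∘Ac): 979216/106932975·975/896 + (-502936/21386595)·(-5461/784) = 29730737/171092760 ≠ 1/8
b·Ac²: 979216/106932975·5/32 + (-502936/21386595)·(-1032163/43904) = 265538477/479059728 ≠ 1/12
b·A²c: (-502936/21386595)·(-135/224) = 80829/5703092 ≠ 1/24

3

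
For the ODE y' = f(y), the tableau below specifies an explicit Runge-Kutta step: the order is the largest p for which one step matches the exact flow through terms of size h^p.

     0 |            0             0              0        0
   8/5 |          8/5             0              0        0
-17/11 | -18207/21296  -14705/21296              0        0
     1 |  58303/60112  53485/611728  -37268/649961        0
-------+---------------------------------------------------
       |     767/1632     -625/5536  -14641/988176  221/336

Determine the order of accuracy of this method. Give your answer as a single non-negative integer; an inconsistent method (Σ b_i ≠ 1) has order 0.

b = (767/1632, -625/5536, -14641/988176, 221/336)
c = (0, 8/5, -17/11, 1)
Ac = (0, 0, -2941/2662, 101/442)
Σ b_i: 767/1632·1 + (-625/5536)·1 + (-14641/988176)·1 + 221/336·1 = 1 ✓
b·c: (-625/5536)·8/5 + (-14641/988176)·(-17/11) + 221/336·1 = 1/2 ✓
b·c²: (-625/5536)·64/25 + (-14641/988176)·289/121 + 221/336·1 = 1/3 ✓
b·Ac: (-14641/988176)·(-2941/2662) + 221/336·101/442 = 1/6 ✓
b·c³: (-625/5536)·512/125 + (-14641/988176)·(-4913/1331) + 221/336·1 = 1/4 ✓
b·(c∘Ac): (-14641/988176)·49997/29282 + 221/336·101/442 = 1/8 ✓
b·Ac²: (-14641/988176)·(-11764/6655) + 221/336·96/1105 = 1/12 ✓
b·A²c: 221/336·14/221 = 1/24 ✓; 4 stages ⇒ order 4.

4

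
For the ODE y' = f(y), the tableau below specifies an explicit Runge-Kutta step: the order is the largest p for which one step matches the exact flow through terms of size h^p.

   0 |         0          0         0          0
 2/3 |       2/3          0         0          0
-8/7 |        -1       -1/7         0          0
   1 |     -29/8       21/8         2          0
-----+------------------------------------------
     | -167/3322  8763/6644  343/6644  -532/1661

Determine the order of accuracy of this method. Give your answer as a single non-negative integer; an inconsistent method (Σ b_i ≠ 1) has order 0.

b = (-167/3322, 8763/6644, 343/6644, -532/1661)
c = (0, 2/3, -8/7, 1)
Ac = (0, 0, -2/21, -15/28)
Σ b_i: (-167/3322)·1 + 8763/6644·1 + 343/6644·1 + (-532/1661)·1 = 1 ✓
b·c: 8763/6644·2/3 + 343/6644·(-8/7) + (-532/1661)·1 = 1/2 ✓
b·c²: 8763/6644·4/9 + 343/6644·64/49 + (-532/1661)·1 = 1/3 ✓
b·Ac: 343/6644·(-2/21) + (-532/1661)·(-15/28) = 1/6 ✓
b·c³: 8763/6644·8/27 + 343/6644·(-512/343) + (-532/1661)·1 = -98/14949 ≠ 1/4 ⇒ order 3.
b·(c∘Ac): 343/6644·16/147 + (-532/1661)·(-15/28) = 883/4983 ≠ 1/8
b·Ac²: 343/6644·(-4/63) + (-532/1661)·1111/294 = -126997/104643 ≠ 1/12
b·A²c: (-532/1661)·(-4/21) = 304/4983 ≠ 1/24

3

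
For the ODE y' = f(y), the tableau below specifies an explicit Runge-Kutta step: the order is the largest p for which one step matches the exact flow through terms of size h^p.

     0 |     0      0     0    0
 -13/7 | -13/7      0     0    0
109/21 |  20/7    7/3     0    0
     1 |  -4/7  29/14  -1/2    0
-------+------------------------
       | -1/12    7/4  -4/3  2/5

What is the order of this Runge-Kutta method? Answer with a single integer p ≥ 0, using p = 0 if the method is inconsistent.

b = (-1/12, 7/4, -4/3, 2/5)
c = (0, -13/7, 109/21, 1)
Ac = (0, 0, -13/3, -947/147)
Σ b_i: (-1/12)·1 + 7/4·1 + (-4/3)·1 + 2/5·1 = 11/15 ≠ 1 ⇒ order 0.

0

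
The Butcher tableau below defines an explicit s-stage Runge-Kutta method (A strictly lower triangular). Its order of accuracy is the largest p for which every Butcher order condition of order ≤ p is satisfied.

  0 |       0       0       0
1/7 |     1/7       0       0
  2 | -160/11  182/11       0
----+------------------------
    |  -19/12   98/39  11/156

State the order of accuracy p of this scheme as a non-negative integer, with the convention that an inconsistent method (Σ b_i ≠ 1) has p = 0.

3

b = (-19/12, 98/39, 11/156)
c = (0, 1/7, 2)
Ac = (0, 0, 26/11)
Σ b_i: (-19/12)·1 + 98/39·1 + 11/156·1 = 1 ✓
b·c: 98/39·1/7 + 11/156·2 = 1/2 ✓
b·c²: 98/39·1/49 + 11/156·4 = 1/3 ✓
b·Ac: 11/156·26/11 = 1/6 ✓; 3 stages ⇒ order 3.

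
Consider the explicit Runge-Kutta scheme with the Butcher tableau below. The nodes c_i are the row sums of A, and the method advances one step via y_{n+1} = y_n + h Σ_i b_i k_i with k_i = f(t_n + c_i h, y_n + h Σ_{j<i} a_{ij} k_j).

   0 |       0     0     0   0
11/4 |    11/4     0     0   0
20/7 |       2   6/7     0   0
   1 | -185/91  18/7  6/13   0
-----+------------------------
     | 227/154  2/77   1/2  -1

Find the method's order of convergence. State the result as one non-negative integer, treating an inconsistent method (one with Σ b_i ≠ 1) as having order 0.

b = (227/154, 2/77, 1/2, -1)
c = (0, 11/4, 20/7, 1)
Ac = (0, 0, 33/14, 1527/182)
Σ b_i: 227/154·1 + 2/77·1 + 1/2·1 + (-1)·1 = 1 ✓
b·c: 2/77·11/4 + 1/2·20/7 + (-1)·1 = 1/2 ✓
b·c²: 2/77·121/16 + 1/2·400/49 + (-1)·1 = 1285/392 ≠ 1/3 ⇒ order 2.
b·Ac: 1/2·33/14 + (-1)·1527/182 = -375/52 ≠ 1/6

2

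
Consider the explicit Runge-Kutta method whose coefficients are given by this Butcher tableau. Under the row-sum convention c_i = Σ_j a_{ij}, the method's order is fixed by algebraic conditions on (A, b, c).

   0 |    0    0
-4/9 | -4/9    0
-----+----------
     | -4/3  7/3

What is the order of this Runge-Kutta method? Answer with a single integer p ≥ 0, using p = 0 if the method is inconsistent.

b = (-4/3, 7/3)
c = (0, -4/9)
Σ b_i: (-4/3)·1 + 7/3·1 = 1 ✓
b·c: 7/3·(-4/9) = -28/27 ≠ 1/2 ⇒ order 1.

1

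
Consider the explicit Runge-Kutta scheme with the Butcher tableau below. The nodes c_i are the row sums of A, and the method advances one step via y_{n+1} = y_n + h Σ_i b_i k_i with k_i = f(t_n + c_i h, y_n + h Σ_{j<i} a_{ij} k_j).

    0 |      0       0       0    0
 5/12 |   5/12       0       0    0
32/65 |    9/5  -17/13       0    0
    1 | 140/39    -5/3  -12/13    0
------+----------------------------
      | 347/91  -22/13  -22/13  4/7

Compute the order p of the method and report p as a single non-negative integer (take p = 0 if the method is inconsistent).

b = (347/91, -22/13, -22/13, 4/7)
c = (0, 5/12, 32/65, 1)
Ac = (0, 0, -85/156, -34949/30420)
Σ b_i: 347/91·1 + (-22/13)·1 + (-22/13)·1 + 4/7·1 = 1 ✓
b·c: (-22/13)·5/12 + (-22/13)·32/65 + 4/7·1 = -34313/35490 ≠ 1/2 ⇒ order 1.

1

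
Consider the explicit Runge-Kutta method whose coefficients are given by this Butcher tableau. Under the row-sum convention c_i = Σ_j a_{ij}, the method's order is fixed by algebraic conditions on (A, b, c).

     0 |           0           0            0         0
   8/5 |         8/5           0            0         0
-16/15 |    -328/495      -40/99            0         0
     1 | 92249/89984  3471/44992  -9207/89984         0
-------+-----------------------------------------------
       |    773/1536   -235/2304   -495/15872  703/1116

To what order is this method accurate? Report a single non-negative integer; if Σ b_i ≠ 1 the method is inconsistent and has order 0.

4

b = (773/1536, -235/2304, -495/15872, 703/1116)
c = (0, 8/5, -16/15, 1)
Ac = (0, 0, -64/99, 327/1406)
Σ b_i: 773/1536·1 + (-235/2304)·1 + (-495/15872)·1 + 703/1116·1 = 1 ✓
b·c: (-235/2304)·8/5 + (-495/15872)·(-16/15) + 703/1116·1 = 1/2 ✓
b·c²: (-235/2304)·64/25 + (-495/15872)·256/225 + 703/1116·1 = 1/3 ✓
b·Ac: (-495/15872)·(-64/99) + 703/1116·327/1406 = 1/6 ✓
b·c³: (-235/2304)·512/125 + (-495/15872)·(-4096/3375) + 703/1116·1 = 1/4 ✓
b·(c∘Ac): (-495/15872)·1024/1485 + 703/1116·327/1406 = 1/8 ✓
b·Ac²: (-495/15872)·(-512/495) + 703/1116·3/37 = 1/12 ✓
b·A²c: 703/1116·93/1406 = 1/24 ✓; 4 stages ⇒ order 4.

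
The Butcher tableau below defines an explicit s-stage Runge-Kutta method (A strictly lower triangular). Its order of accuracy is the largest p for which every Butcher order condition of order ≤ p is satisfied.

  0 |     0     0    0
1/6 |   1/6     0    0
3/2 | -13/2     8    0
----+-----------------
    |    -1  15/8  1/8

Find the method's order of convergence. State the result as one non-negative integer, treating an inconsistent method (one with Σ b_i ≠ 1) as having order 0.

b = (-1, 15/8, 1/8)
c = (0, 1/6, 3/2)
Ac = (0, 0, 4/3)
Σ b_i: (-1)·1 + 15/8·1 + 1/8·1 = 1 ✓
b·c: 15/8·1/6 + 1/8·3/2 = 1/2 ✓
b·c²: 15/8·1/36 + 1/8·9/4 = 1/3 ✓
b·Ac: 1/8·4/3 = 1/6 ✓; 3 stages ⇒ order 3.

3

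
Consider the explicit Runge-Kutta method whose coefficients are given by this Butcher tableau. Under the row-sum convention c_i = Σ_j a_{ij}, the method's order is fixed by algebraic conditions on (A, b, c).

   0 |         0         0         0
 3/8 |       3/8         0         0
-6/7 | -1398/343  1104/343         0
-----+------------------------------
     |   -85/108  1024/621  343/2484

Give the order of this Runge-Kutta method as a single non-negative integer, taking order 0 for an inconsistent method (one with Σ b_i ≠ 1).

3

b = (-85/108, 1024/621, 343/2484)
c = (0, 3/8, -6/7)
Ac = (0, 0, 414/343)
Σ b_i: (-85/108)·1 + 1024/621·1 + 343/2484·1 = 1 ✓
b·c: 1024/621·3/8 + 343/2484·(-6/7) = 1/2 ✓
b·c²: 1024/621·9/64 + 343/2484·36/49 = 1/3 ✓
b·Ac: 343/2484·414/343 = 1/6 ✓; 3 stages ⇒ order 3.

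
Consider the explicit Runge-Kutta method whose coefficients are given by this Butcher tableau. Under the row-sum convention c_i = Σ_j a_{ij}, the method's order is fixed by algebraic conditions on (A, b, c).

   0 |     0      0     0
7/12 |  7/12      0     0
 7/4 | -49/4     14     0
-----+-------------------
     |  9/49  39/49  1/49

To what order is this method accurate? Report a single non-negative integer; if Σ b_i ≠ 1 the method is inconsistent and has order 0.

3

b = (9/49, 39/49, 1/49)
c = (0, 7/12, 7/4)
Ac = (0, 0, 49/6)
Σ b_i: 9/49·1 + 39/49·1 + 1/49·1 = 1 ✓
b·c: 39/49·7/12 + 1/49·7/4 = 1/2 ✓
b·c²: 39/49·49/144 + 1/49·49/16 = 1/3 ✓
b·Ac: 1/49·49/6 = 1/6 ✓; 3 stages ⇒ order 3.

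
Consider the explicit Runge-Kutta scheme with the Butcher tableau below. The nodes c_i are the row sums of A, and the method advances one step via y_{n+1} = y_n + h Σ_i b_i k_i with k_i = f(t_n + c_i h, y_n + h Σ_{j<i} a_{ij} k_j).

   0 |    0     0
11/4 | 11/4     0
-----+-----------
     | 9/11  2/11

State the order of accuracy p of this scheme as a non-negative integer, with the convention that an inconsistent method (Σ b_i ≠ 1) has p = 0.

b = (9/11, 2/11)
c = (0, 11/4)
Σ b_i: 9/11·1 + 2/11·1 = 1 ✓
b·c: 2/11·11/4 = 1/2 ✓; 2 stages ⇒ order 2.

2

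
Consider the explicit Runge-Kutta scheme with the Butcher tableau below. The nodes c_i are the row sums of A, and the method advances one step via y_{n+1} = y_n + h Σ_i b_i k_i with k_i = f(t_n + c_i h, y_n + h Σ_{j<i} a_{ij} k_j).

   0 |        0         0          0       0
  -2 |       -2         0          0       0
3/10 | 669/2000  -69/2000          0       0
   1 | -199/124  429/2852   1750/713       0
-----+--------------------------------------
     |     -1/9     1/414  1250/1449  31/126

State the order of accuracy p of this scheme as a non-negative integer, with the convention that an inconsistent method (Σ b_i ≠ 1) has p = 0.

4

b = (-1/9, 1/414, 1250/1449, 31/126)
c = (0, -2, 3/10, 1)
Ac = (0, 0, 69/1000, 27/62)
Σ b_i: (-1/9)·1 + 1/414·1 + 1250/1449·1 + 31/126·1 = 1 ✓
b·c: 1/414·(-2) + 1250/1449·3/10 + 31/126·1 = 1/2 ✓
b·c²: 1/414·4 + 1250/1449·9/100 + 31/126·1 = 1/3 ✓
b·Ac: 1250/1449·69/1000 + 31/126·27/62 = 1/6 ✓
b·c³: 1/414·(-8) + 1250/1449·27/1000 + 31/126·1 = 1/4 ✓
b·(c∘Ac): 1250/1449·207/10000 + 31/126·27/62 = 1/8 ✓
b·Ac²: 1250/1449·(-69/500) + 31/126·51/62 = 1/12 ✓
b·A²c: 31/126·21/124 = 1/24 ✓; 4 stages ⇒ order 4.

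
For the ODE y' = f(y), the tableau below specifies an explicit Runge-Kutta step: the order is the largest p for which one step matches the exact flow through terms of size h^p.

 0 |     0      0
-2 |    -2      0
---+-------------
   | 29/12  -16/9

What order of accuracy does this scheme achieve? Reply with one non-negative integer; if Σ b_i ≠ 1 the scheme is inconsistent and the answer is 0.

b = (29/12, -16/9)
c = (0, -2)
Σ b_i: 29/12·1 + (-16/9)·1 = 23/36 ≠ 1 ⇒ order 0.

0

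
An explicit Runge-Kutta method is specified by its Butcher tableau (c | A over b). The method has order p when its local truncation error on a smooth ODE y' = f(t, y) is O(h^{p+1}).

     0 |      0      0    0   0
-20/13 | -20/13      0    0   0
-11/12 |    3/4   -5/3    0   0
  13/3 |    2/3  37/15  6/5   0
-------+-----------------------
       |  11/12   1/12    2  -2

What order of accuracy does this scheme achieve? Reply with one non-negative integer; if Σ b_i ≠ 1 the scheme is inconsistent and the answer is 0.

b = (11/12, 1/12, 2, -2)
c = (0, -20/13, -11/12, 13/3)
Ac = (0, 0, 100/39, -1909/390)
Σ b_i: 11/12·1 + 1/12·1 + 2·1 + (-2)·1 = 1 ✓
b·c: 1/12·(-20/13) + 2·(-11/12) + (-2)·13/3 = -829/78 ≠ 1/2 ⇒ order 1.

1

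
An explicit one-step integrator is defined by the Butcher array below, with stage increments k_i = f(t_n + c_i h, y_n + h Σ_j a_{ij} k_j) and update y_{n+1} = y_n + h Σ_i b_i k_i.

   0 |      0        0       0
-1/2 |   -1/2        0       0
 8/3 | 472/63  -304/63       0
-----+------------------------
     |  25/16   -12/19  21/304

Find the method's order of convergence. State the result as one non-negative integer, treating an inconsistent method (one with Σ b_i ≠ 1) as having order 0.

b = (25/16, -12/19, 21/304)
c = (0, -1/2, 8/3)
Ac = (0, 0, 152/63)
Σ b_i: 25/16·1 + (-12/19)·1 + 21/304·1 = 1 ✓
b·c: (-12/19)·(-1/2) + 21/304·8/3 = 1/2 ✓
b·c²: (-12/19)·1/4 + 21/304·64/9 = 1/3 ✓
b·Ac: 21/304·152/63 = 1/6 ✓; 3 stages ⇒ order 3.

3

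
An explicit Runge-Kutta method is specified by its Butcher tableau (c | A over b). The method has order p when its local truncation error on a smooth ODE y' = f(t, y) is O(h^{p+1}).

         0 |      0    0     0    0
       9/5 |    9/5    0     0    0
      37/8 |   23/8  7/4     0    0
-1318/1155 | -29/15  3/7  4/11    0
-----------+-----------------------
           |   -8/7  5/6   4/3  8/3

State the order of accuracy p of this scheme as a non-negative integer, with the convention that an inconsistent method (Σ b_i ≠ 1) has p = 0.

b = (-8/7, 5/6, 4/3, 8/3)
c = (0, 9/5, 37/8, -1318/1155)
Ac = (0, 0, 63/20, 1889/770)
Σ b_i: (-8/7)·1 + 5/6·1 + 4/3·1 + 8/3·1 = 155/42 ≠ 1 ⇒ order 0.

0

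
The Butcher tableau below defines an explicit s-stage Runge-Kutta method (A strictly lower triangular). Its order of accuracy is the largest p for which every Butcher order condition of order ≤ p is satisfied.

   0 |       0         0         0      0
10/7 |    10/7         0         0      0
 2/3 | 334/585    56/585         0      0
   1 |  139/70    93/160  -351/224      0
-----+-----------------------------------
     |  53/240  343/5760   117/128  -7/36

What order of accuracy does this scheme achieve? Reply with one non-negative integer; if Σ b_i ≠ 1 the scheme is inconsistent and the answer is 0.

4

b = (53/240, 343/5760, 117/128, -7/36)
c = (0, 10/7, 2/3, 1)
Ac = (0, 0, 16/117, -3/14)
Σ b_i: 53/240·1 + 343/5760·1 + 117/128·1 + (-7/36)·1 = 1 ✓
b·c: 343/5760·10/7 + 117/128·2/3 + (-7/36)·1 = 1/2 ✓
b·c²: 343/5760·100/49 + 117/128·4/9 + (-7/36)·1 = 1/3 ✓
b·Ac: 117/128·16/117 + (-7/36)·(-3/14) = 1/6 ✓
b·c³: 343/5760·1000/343 + 117/128·8/27 + (-7/36)·1 = 1/4 ✓
b·(c∘Ac): 117/128·32/351 + (-7/36)·(-3/14) = 1/8 ✓
b·Ac²: 117/128·160/819 + (-7/36)·24/49 = 1/12 ✓
b·A²c: (-7/36)·(-3/14) = 1/24 ✓; 4 stages ⇒ order 4.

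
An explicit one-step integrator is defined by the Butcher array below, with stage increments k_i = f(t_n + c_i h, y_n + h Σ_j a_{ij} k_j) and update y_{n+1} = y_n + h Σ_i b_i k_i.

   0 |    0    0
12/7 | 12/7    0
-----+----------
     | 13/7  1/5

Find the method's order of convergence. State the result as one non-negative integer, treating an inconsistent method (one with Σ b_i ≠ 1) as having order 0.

0

b = (13/7, 1/5)
c = (0, 12/7)
Σ b_i: 13/7·1 + 1/5·1 = 72/35 ≠ 1 ⇒ order 0.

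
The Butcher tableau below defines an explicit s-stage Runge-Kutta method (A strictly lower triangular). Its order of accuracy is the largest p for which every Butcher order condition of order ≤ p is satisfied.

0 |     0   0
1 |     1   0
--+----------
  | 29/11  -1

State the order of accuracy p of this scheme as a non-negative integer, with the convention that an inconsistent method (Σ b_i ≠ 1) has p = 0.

0

b = (29/11, -1)
c = (0, 1)
Σ b_i: 29/11·1 + (-1)·1 = 18/11 ≠ 1 ⇒ order 0.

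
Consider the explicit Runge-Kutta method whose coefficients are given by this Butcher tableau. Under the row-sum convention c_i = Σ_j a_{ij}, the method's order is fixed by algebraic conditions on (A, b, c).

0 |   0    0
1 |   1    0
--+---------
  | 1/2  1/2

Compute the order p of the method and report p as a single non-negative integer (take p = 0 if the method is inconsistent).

b = (1/2, 1/2)
c = (0, 1)
Σ b_i: 1/2·1 + 1/2·1 = 1 ✓
b·c: 1/2·1 = 1/2 ✓; 2 stages ⇒ order 2.

2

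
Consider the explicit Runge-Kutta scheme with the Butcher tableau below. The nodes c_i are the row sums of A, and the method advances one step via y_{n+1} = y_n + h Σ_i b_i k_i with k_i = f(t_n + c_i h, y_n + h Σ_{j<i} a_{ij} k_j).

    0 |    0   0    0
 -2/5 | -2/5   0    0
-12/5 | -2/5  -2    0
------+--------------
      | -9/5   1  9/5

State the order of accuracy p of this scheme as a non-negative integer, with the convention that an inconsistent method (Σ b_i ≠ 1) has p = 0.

1

b = (-9/5, 1, 9/5)
c = (0, -2/5, -12/5)
Ac = (0, 0, 4/5)
Σ b_i: (-9/5)·1 + 1·1 + 9/5·1 = 1 ✓
b·c: 1·(-2/5) + 9/5·(-12/5) = -118/25 ≠ 1/2 ⇒ order 1.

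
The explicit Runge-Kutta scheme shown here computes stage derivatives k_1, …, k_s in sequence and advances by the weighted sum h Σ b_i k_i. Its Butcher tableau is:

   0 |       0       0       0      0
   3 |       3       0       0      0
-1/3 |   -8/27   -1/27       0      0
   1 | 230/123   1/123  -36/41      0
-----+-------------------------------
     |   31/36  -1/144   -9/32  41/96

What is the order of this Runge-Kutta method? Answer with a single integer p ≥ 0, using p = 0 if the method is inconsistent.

b = (31/36, -1/144, -9/32, 41/96)
c = (0, 3, -1/3, 1)
Ac = (0, 0, -1/9, 13/41)
Σ b_i: 31/36·1 + (-1/144)·1 + (-9/32)·1 + 41/96·1 = 1 ✓
b·c: (-1/144)·3 + (-9/32)·(-1/3) + 41/96·1 = 1/2 ✓
b·c²: (-1/144)·9 + (-9/32)·1/9 + 41/96·1 = 1/3 ✓
b·Ac: (-9/32)·(-1/9) + 41/96·13/41 = 1/6 ✓
b·c³: (-1/144)·27 + (-9/32)·(-1/27) + 41/96·1 = 1/4 ✓
b·(c∘Ac): (-9/32)·1/27 + 41/96·13/41 = 1/8 ✓
b·Ac²: (-9/32)·(-1/3) + 41/96·(-1/41) = 1/12 ✓
b·A²c: 41/96·4/41 = 1/24 ✓; 4 stages ⇒ order 4.

4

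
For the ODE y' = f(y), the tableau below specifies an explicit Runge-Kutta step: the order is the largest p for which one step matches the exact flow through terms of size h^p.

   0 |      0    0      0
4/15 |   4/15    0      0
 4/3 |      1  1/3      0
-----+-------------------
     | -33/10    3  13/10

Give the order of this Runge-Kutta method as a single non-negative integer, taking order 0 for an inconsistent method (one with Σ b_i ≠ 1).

1

b = (-33/10, 3, 13/10)
c = (0, 4/15, 4/3)
Ac = (0, 0, 4/45)
Σ b_i: (-33/10)·1 + 3·1 + 13/10·1 = 1 ✓
b·c: 3·4/15 + 13/10·4/3 = 38/15 ≠ 1/2 ⇒ order 1.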